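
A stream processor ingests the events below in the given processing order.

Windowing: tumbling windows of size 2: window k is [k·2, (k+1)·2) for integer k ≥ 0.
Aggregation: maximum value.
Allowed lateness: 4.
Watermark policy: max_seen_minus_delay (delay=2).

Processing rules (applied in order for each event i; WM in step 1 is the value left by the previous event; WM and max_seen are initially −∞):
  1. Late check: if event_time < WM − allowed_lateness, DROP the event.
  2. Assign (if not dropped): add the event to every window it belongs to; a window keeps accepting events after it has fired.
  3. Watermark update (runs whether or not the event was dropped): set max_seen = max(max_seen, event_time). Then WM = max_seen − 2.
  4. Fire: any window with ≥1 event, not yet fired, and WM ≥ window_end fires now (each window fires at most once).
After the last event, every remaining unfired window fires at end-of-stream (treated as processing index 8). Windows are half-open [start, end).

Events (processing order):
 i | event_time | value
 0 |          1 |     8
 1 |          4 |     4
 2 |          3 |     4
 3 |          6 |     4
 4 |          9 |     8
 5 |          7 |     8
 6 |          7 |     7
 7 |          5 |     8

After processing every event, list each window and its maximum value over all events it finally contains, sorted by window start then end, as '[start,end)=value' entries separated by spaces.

[0,2)=8 [2,4)=4 [4,6)=8 [6,8)=8 [8,10)=8

i=0 t=1 v=8: → [0,2); WM=-1
i=1 t=4 v=4: → [4,6); WM=2; [0,2) fires=8
i=2 t=3 v=4: → [2,4); WM=2
i=3 t=6 v=4: → [6,8); WM=4; [2,4) fires=4
i=4 t=9 v=8: → [8,10); WM=7; [4,6) fires=4
i=5 t=7 v=8: → [6,8); WM=7
i=6 t=7 v=7: → [6,8); WM=7
i=7 t=5 v=8: → [4,6); WM=7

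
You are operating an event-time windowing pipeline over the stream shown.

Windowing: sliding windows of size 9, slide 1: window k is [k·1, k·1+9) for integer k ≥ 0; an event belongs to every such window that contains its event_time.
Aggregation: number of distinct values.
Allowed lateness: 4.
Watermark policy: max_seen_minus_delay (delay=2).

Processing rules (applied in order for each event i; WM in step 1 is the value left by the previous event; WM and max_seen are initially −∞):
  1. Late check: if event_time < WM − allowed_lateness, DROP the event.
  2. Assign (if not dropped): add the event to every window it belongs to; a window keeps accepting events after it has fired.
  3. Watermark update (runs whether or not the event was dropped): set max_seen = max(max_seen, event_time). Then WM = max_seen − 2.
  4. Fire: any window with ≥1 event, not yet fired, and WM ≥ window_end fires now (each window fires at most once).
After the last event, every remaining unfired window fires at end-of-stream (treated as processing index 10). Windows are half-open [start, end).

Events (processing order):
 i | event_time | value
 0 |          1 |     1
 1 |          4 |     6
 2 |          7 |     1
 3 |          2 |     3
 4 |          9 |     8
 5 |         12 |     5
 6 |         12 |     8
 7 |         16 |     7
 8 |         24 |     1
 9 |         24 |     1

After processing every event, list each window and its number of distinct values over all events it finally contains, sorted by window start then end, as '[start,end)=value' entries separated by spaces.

i=0 t=1 v=1: → [1,10),[0,9); WM=-1
i=1 t=4 v=6: → [4,13),[3,12),[2,11),[1,10),[0,9); WM=2
i=2 t=7 v=1: → [7,16),[6,15),[5,14),[4,13),[3,12),[2,11),[1,10),[0,9); WM=5
i=3 t=2 v=3: → [2,11),[1,10),[0,9); WM=5
i=4 t=9 v=8: → [9,18),[8,17),[7,16),[6,15),[5,14),[4,13),[3,12),[2,11),[1,10); WM=7
i=5 t=12 v=5: → [12,21),[11,20),[10,19),[9,18),[8,17),[7,16),[6,15),[5,14),[4,13); WM=10; [0,9) fires=3 [1,10) fires=4
i=6 t=12 v=8: → [12,21),[11,20),[10,19),[9,18),[8,17),[7,16),[6,15),[5,14),[4,13); WM=10
i=7 t=16 v=7: → [16,25),[15,24),[14,23),[13,22),[12,21),[11,20),[10,19),[9,18),[8,17); WM=14; [2,11) fires=4 [3,12) fires=3 [4,13) fires=4 [5,14) fires=3
i=8 t=24 v=1: → [24,33),[23,32),[22,31),[21,30),[20,29),[19,28),[18,27),[17,26),[16,25); WM=22; [6,15) fires=3 [7,16) fires=3 [8,17) fires=3 [9,18) fires=3 [10,19) fires=3 [11,20) fires=3 [12,21) fires=3 [13,22) fires=1
i=9 t=24 v=1: → [24,33),[23,32),[22,31),[21,30),[20,29),[19,28),[18,27),[17,26),[16,25); WM=22

[0,9)=3 [1,10)=4 [2,11)=4 [3,12)=3 [4,13)=4 [5,14)=3 [6,15)=3 [7,16)=3 [8,17)=3 [9,18)=3 [10,19)=3 [11,20)=3 [12,21)=3 [13,22)=1 [14,23)=1 [15,24)=1 [16,25)=2 [17,26)=1 [18,27)=1 [19,28)=1 [20,29)=1 [21,30)=1 [22,31)=1 [23,32)=1 [24,33)=1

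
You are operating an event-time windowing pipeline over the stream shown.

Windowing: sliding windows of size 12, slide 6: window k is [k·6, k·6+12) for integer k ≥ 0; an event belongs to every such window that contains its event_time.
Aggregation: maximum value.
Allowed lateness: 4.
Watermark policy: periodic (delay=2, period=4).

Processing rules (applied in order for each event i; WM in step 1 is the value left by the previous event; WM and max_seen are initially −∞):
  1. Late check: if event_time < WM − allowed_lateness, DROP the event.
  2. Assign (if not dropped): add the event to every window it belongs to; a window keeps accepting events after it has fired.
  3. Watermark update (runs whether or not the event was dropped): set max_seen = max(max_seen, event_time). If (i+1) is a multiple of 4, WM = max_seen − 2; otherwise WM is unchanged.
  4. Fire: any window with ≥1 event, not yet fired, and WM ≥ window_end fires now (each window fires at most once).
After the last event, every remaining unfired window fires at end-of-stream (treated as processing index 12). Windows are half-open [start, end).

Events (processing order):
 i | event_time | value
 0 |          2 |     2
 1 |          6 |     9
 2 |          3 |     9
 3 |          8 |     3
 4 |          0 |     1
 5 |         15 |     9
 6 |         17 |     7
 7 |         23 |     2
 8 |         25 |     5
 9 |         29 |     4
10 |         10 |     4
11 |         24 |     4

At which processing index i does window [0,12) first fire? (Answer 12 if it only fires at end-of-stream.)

i=0 t=2 v=2: → [0,12); WM=−∞
i=1 t=6 v=9: → [6,18),[0,12); WM=−∞
i=2 t=3 v=9: → [0,12); WM=−∞
i=3 t=8 v=3: → [6,18),[0,12); WM=6
i=4 t=0 v=1: DROP (t<6-4); WM=6
i=5 t=15 v=9: → [12,24),[6,18); WM=6
i=6 t=17 v=7: → [12,24),[6,18); WM=6
i=7 t=23 v=2: → [18,30),[12,24); WM=21; [0,12) fires=9 [6,18) fires=9
i=8 t=25 v=5: → [24,36),[18,30); WM=21
i=9 t=29 v=4: → [24,36),[18,30); WM=21
i=10 t=10 v=4: DROP (t<21-4); WM=21
i=11 t=24 v=4: → [24,36),[18,30); WM=27; [12,24) fires=9

7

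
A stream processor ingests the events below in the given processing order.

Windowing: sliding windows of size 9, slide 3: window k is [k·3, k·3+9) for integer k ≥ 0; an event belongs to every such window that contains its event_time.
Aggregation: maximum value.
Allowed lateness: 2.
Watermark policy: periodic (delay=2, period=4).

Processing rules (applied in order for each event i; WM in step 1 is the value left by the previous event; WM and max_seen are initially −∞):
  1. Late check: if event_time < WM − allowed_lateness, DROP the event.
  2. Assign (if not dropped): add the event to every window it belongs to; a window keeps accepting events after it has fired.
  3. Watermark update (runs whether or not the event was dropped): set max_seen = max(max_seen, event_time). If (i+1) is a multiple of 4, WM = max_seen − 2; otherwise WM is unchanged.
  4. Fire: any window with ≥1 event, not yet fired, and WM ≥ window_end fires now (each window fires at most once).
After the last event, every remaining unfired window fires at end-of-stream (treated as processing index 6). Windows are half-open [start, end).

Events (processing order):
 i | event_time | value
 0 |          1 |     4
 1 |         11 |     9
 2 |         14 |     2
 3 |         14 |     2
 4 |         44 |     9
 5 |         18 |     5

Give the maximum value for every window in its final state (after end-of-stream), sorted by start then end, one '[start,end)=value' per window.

i=0 t=1 v=4: → [0,9); WM=−∞
i=1 t=11 v=9: → [9,18),[6,15),[3,12); WM=−∞
i=2 t=14 v=2: → [12,21),[9,18),[6,15); WM=−∞
i=3 t=14 v=2: → [12,21),[9,18),[6,15); WM=12; [0,9) fires=4 [3,12) fires=9
i=4 t=44 v=9: → [42,51),[39,48),[36,45); WM=12
i=5 t=18 v=5: → [18,27),[15,24),[12,21); WM=12

[0,9)=4 [3,12)=9 [6,15)=9 [9,18)=9 [12,21)=5 [15,24)=5 [18,27)=5 [36,45)=9 [39,48)=9 [42,51)=9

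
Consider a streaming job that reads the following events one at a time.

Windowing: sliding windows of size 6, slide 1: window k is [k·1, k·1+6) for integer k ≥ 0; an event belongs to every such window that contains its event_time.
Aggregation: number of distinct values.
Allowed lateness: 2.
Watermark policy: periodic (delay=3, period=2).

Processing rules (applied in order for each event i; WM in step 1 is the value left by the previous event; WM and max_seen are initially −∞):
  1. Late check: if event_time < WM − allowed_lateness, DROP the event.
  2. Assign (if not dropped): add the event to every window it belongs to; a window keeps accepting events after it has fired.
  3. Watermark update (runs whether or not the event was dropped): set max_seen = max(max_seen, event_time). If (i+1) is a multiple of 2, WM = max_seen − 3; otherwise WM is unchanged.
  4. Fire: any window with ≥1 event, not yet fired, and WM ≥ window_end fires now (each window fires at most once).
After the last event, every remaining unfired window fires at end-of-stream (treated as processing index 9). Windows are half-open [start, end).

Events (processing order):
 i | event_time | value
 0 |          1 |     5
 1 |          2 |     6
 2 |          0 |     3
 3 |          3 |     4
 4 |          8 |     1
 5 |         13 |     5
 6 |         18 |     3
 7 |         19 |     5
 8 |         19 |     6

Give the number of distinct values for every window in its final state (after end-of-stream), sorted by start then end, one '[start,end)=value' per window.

i=0 t=1 v=5: → [1,7),[0,6); WM=−∞
i=1 t=2 v=6: → [2,8),[1,7),[0,6); WM=-1
i=2 t=0 v=3: → [0,6); WM=-1
i=3 t=3 v=4: → [3,9),[2,8),[1,7),[0,6); WM=0
i=4 t=8 v=1: → [8,14),[7,13),[6,12),[5,11),[4,10),[3,9); WM=0
i=5 t=13 v=5: → [13,19),[12,18),[11,17),[10,16),[9,15),[8,14); WM=10; [0,6) fires=4 [1,7) fires=3 [2,8) fires=2 [3,9) fires=2 [4,10) fires=1
i=6 t=18 v=3: → [18,24),[17,23),[16,22),[15,21),[14,20),[13,19); WM=10
i=7 t=19 v=5: → [19,25),[18,24),[17,23),[16,22),[15,21),[14,20); WM=16; [5,11) fires=1 [6,12) fires=1 [7,13) fires=1 [8,14) fires=2 [9,15) fires=1 [10,16) fires=1
i=8 t=19 v=6: → [19,25),[18,24),[17,23),[16,22),[15,21),[14,20); WM=16

[0,6)=4 [1,7)=3 [2,8)=2 [3,9)=2 [4,10)=1 [5,11)=1 [6,12)=1 [7,13)=1 [8,14)=2 [9,15)=1 [10,16)=1 [11,17)=1 [12,18)=1 [13,19)=2 [14,20)=3 [15,21)=3 [16,22)=3 [17,23)=3 [18,24)=3 [19,25)=2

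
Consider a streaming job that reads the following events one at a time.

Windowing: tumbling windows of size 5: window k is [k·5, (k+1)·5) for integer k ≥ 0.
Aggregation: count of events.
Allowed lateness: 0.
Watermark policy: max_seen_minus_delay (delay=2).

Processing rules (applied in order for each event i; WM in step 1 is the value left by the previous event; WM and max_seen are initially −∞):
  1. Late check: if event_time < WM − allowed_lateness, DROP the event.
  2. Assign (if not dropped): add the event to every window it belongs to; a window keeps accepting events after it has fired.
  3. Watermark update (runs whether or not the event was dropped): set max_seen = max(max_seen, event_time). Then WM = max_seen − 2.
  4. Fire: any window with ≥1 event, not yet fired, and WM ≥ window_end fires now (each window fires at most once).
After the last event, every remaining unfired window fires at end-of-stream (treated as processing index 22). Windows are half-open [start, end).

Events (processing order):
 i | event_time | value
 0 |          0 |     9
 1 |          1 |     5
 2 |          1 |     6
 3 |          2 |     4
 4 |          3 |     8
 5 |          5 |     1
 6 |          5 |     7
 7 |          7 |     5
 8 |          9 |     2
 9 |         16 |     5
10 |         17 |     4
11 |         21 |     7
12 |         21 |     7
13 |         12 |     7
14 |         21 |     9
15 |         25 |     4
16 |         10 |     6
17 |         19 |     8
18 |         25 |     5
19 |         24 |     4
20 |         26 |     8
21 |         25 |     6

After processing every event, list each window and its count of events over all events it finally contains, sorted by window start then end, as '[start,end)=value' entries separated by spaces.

i=0 t=0 v=9: → [0,5); WM=-2
i=1 t=1 v=5: → [0,5); WM=-1
i=2 t=1 v=6: → [0,5); WM=-1
i=3 t=2 v=4: → [0,5); WM=0
i=4 t=3 v=8: → [0,5); WM=1
i=5 t=5 v=1: → [5,10); WM=3
i=6 t=5 v=7: → [5,10); WM=3
i=7 t=7 v=5: → [5,10); WM=5; [0,5) fires=5
i=8 t=9 v=2: → [5,10); WM=7
i=9 t=16 v=5: → [15,20); WM=14; [5,10) fires=4
i=10 t=17 v=4: → [15,20); WM=15
i=11 t=21 v=7: → [20,25); WM=19
i=12 t=21 v=7: → [20,25); WM=19
i=13 t=12 v=7: DROP (t<19-0); WM=19
i=14 t=21 v=9: → [20,25); WM=19
i=15 t=25 v=4: → [25,30); WM=23; [15,20) fires=2
i=16 t=10 v=6: DROP (t<23-0); WM=23
i=17 t=19 v=8: DROP (t<23-0); WM=23
i=18 t=25 v=5: → [25,30); WM=23
i=19 t=24 v=4: → [20,25); WM=23
i=20 t=26 v=8: → [25,30); WM=24
i=21 t=25 v=6: → [25,30); WM=24

[0,5)=5 [5,10)=4 [15,20)=2 [20,25)=4 [25,30)=4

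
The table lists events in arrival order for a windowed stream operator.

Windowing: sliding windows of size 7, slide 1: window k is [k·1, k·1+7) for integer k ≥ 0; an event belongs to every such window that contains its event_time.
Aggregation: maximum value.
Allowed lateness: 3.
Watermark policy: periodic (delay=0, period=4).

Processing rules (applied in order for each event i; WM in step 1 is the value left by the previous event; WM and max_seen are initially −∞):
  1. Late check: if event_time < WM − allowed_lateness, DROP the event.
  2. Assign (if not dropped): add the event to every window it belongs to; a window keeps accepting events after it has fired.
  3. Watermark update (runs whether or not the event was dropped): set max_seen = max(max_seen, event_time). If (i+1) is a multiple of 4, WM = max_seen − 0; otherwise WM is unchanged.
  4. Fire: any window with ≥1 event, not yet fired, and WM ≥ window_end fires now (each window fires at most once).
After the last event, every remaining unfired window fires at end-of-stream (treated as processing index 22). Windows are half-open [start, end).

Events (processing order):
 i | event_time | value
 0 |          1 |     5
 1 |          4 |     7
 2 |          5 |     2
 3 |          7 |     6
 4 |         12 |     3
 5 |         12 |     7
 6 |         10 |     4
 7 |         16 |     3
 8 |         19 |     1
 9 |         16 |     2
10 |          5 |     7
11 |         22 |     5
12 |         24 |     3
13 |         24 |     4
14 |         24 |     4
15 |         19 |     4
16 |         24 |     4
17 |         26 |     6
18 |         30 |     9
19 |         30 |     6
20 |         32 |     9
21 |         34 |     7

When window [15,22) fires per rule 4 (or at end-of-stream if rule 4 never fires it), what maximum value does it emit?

i=0 t=1 v=5: → [1,8),[0,7); WM=−∞
i=1 t=4 v=7: → [4,11),[3,10),[2,9),[1,8),[0,7); WM=−∞
i=2 t=5 v=2: → [5,12),[4,11),[3,10),[2,9),[1,8),[0,7); WM=−∞
i=3 t=7 v=6: → [7,14),[6,13),[5,12),[4,11),[3,10),[2,9),[1,8); WM=7; [0,7) fires=7
i=4 t=12 v=3: → [12,19),[11,18),[10,17),[9,16),[8,15),[7,14),[6,13); WM=7
i=5 t=12 v=7: → [12,19),[11,18),[10,17),[9,16),[8,15),[7,14),[6,13); WM=7
i=6 t=10 v=4: → [10,17),[9,16),[8,15),[7,14),[6,13),[5,12),[4,11); WM=7
i=7 t=16 v=3: → [16,23),[15,22),[14,21),[13,20),[12,19),[11,18),[10,17); WM=16; [1,8) fires=7 [2,9) fires=7 [3,10) fires=7 [4,11) fires=7 [5,12) fires=6 [6,13) fires=7 [7,14) fires=7 [8,15) fires=7 [9,16) fires=7
i=8 t=19 v=1: → [19,26),[18,25),[17,24),[16,23),[15,22),[14,21),[13,20); WM=16
i=9 t=16 v=2: → [16,23),[15,22),[14,21),[13,20),[12,19),[11,18),[10,17); WM=16
i=10 t=5 v=7: DROP (t<16-3); WM=16
i=11 t=22 v=5: → [22,29),[21,28),[20,27),[19,26),[18,25),[17,24),[16,23); WM=22; [10,17) fires=7 [11,18) fires=7 [12,19) fires=7 [13,20) fires=3 [14,21) fires=3 [15,22) fires=3
i=12 t=24 v=3: → [24,31),[23,30),[22,29),[21,28),[20,27),[19,26),[18,25); WM=22
i=13 t=24 v=4: → [24,31),[23,30),[22,29),[21,28),[20,27),[19,26),[18,25); WM=22
i=14 t=24 v=4: → [24,31),[23,30),[22,29),[21,28),[20,27),[19,26),[18,25); WM=22
i=15 t=19 v=4: → [19,26),[18,25),[17,24),[16,23),[15,22),[14,21),[13,20); WM=24; [16,23) fires=5 [17,24) fires=5
i=16 t=24 v=4: → [24,31),[23,30),[22,29),[21,28),[20,27),[19,26),[18,25); WM=24
i=17 t=26 v=6: → [26,33),[25,32),[24,31),[23,30),[22,29),[21,28),[20,27); WM=24
i=18 t=30 v=9: → [30,37),[29,36),[28,35),[27,34),[26,33),[25,32),[24,31); WM=24
i=19 t=30 v=6: → [30,37),[29,36),[28,35),[27,34),[26,33),[25,32),[24,31); WM=30; [18,25) fires=5 [19,26) fires=5 [20,27) fires=6 [21,28) fires=6 [22,29) fires=6 [23,30) fires=6
i=20 t=32 v=9: → [32,39),[31,38),[30,37),[29,36),[28,35),[27,34),[26,33); WM=30
i=21 t=34 v=7: → [34,41),[33,40),[32,39),[31,38),[30,37),[29,36),[28,35); WM=30

3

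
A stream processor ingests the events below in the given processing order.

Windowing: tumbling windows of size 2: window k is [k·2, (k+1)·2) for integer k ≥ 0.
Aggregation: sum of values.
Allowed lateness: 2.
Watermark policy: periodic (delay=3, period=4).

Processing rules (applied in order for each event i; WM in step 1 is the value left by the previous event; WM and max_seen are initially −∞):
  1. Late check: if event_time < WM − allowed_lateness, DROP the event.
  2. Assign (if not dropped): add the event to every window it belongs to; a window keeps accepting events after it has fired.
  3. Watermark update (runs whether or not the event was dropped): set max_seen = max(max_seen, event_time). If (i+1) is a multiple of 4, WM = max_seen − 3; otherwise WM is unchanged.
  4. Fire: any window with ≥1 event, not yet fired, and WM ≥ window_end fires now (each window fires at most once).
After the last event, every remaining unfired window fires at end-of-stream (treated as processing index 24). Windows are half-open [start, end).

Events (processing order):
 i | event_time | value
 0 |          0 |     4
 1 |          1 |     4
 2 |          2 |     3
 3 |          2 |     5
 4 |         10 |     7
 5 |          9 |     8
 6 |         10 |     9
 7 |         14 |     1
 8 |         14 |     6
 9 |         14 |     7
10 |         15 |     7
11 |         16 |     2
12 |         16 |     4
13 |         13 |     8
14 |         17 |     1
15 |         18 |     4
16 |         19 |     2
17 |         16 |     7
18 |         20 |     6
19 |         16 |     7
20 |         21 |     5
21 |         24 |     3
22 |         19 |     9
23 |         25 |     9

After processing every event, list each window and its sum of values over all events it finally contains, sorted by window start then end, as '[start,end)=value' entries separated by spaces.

i=0 t=0 v=4: → [0,2); WM=−∞
i=1 t=1 v=4: → [0,2); WM=−∞
i=2 t=2 v=3: → [2,4); WM=−∞
i=3 t=2 v=5: → [2,4); WM=-1
i=4 t=10 v=7: → [10,12); WM=-1
i=5 t=9 v=8: → [8,10); WM=-1
i=6 t=10 v=9: → [10,12); WM=-1
i=7 t=14 v=1: → [14,16); WM=11; [0,2) fires=8 [2,4) fires=8 [8,10) fires=8
i=8 t=14 v=6: → [14,16); WM=11
i=9 t=14 v=7: → [14,16); WM=11
i=10 t=15 v=7: → [14,16); WM=11
i=11 t=16 v=2: → [16,18); WM=13; [10,12) fires=16
i=12 t=16 v=4: → [16,18); WM=13
i=13 t=13 v=8: → [12,14); WM=13
i=14 t=17 v=1: → [16,18); WM=13
i=15 t=18 v=4: → [18,20); WM=15; [12,14) fires=8
i=16 t=19 v=2: → [18,20); WM=15
i=17 t=16 v=7: → [16,18); WM=15
i=18 t=20 v=6: → [20,22); WM=15
i=19 t=16 v=7: → [16,18); WM=17; [14,16) fires=21
i=20 t=21 v=5: → [20,22); WM=17
i=21 t=24 v=3: → [24,26); WM=17
i=22 t=19 v=9: → [18,20); WM=17
i=23 t=25 v=9: → [24,26); WM=22; [16,18) fires=21 [18,20) fires=15 [20,22) fires=11

[0,2)=8 [2,4)=8 [8,10)=8 [10,12)=16 [12,14)=8 [14,16)=21 [16,18)=21 [18,20)=15 [20,22)=11 [24,26)=12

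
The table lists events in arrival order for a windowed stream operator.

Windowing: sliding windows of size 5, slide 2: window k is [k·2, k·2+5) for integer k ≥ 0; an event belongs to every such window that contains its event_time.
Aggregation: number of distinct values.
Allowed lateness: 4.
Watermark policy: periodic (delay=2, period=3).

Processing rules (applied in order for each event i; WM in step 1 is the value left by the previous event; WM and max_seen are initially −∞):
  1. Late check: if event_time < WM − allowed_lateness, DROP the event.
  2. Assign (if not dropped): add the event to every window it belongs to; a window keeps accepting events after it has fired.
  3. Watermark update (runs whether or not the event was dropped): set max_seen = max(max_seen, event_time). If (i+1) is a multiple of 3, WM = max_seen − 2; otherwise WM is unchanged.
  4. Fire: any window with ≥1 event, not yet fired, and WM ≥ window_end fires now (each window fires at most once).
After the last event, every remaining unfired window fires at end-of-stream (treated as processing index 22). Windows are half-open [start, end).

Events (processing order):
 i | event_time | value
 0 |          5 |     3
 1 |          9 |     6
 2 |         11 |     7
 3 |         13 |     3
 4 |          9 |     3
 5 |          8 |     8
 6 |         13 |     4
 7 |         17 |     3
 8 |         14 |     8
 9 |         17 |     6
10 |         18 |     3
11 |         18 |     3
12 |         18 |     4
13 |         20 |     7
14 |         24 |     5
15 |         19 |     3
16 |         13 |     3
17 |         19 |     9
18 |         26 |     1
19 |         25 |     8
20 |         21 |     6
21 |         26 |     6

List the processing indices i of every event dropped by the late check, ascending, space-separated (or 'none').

i=0 t=5 v=3: → [4,9),[2,7); WM=−∞
i=1 t=9 v=6: → [8,13),[6,11); WM=−∞
i=2 t=11 v=7: → [10,15),[8,13); WM=9; [2,7) fires=1 [4,9) fires=1
i=3 t=13 v=3: → [12,17),[10,15); WM=9
i=4 t=9 v=3: → [8,13),[6,11); WM=9
i=5 t=8 v=8: → [8,13),[6,11),[4,9); WM=11; [6,11) fires=3
i=6 t=13 v=4: → [12,17),[10,15); WM=11
i=7 t=17 v=3: → [16,21),[14,19); WM=11
i=8 t=14 v=8: → [14,19),[12,17),[10,15); WM=15; [8,13) fires=4 [10,15) fires=4
i=9 t=17 v=6: → [16,21),[14,19); WM=15
i=10 t=18 v=3: → [18,23),[16,21),[14,19); WM=15
i=11 t=18 v=3: → [18,23),[16,21),[14,19); WM=16
i=12 t=18 v=4: → [18,23),[16,21),[14,19); WM=16
i=13 t=20 v=7: → [20,25),[18,23),[16,21); WM=16
i=14 t=24 v=5: → [24,29),[22,27),[20,25); WM=22; [12,17) fires=3 [14,19) fires=4 [16,21) fires=4
i=15 t=19 v=3: → [18,23),[16,21); WM=22
i=16 t=13 v=3: DROP (t<22-4); WM=22
i=17 t=19 v=9: → [18,23),[16,21); WM=22
i=18 t=26 v=1: → [26,31),[24,29),[22,27); WM=22
i=19 t=25 v=8: → [24,29),[22,27); WM=22
i=20 t=21 v=6: → [20,25),[18,23); WM=24; [18,23) fires=5
i=21 t=26 v=6: → [26,31),[24,29),[22,27); WM=24

16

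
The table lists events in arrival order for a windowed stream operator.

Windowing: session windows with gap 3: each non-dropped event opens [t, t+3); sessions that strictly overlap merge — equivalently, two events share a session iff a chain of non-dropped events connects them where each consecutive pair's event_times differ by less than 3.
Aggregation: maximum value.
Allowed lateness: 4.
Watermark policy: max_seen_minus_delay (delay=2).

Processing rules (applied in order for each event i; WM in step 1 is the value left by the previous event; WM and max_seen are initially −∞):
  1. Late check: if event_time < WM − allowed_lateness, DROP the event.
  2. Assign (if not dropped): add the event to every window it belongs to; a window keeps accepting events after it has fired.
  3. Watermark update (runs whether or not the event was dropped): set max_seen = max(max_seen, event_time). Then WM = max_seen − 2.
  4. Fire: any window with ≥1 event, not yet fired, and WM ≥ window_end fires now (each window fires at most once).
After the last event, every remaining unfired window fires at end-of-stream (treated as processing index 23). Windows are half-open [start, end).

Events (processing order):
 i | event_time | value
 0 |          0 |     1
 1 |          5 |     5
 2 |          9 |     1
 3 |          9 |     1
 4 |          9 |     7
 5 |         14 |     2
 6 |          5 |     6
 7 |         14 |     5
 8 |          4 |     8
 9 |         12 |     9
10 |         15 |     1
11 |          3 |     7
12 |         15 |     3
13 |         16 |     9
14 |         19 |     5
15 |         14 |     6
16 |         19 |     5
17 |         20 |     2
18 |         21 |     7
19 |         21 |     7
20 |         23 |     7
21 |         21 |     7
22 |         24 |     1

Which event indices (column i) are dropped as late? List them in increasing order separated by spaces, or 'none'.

6 8 11

i=0 t=0 v=1: → [0,3); WM=-2
i=1 t=5 v=5: → [5,8); WM=3
i=2 t=9 v=1: → [9,12); WM=7
i=3 t=9 v=1: → [9,12); WM=7
i=4 t=9 v=7: → [9,12); WM=7
i=5 t=14 v=2: → [14,17); WM=12
i=6 t=5 v=6: DROP (t<12-4); WM=12
i=7 t=14 v=5: → [14,17); WM=12
i=8 t=4 v=8: DROP (t<12-4); WM=12
i=9 t=12 v=9: → [12,17); WM=12
i=10 t=15 v=1: → [12,18); WM=13
i=11 t=3 v=7: DROP (t<13-4); WM=13
i=12 t=15 v=3: → [12,18); WM=13
i=13 t=16 v=9: → [12,19); WM=14
i=14 t=19 v=5: → [19,22); WM=17
i=15 t=14 v=6: → [12,19); WM=17
i=16 t=19 v=5: → [19,22); WM=17
i=17 t=20 v=2: → [19,23); WM=18
i=18 t=21 v=7: → [19,24); WM=19
i=19 t=21 v=7: → [19,24); WM=19
i=20 t=23 v=7: → [19,26); WM=21
i=21 t=21 v=7: → [19,26); WM=21
i=22 t=24 v=1: → [19,27); WM=22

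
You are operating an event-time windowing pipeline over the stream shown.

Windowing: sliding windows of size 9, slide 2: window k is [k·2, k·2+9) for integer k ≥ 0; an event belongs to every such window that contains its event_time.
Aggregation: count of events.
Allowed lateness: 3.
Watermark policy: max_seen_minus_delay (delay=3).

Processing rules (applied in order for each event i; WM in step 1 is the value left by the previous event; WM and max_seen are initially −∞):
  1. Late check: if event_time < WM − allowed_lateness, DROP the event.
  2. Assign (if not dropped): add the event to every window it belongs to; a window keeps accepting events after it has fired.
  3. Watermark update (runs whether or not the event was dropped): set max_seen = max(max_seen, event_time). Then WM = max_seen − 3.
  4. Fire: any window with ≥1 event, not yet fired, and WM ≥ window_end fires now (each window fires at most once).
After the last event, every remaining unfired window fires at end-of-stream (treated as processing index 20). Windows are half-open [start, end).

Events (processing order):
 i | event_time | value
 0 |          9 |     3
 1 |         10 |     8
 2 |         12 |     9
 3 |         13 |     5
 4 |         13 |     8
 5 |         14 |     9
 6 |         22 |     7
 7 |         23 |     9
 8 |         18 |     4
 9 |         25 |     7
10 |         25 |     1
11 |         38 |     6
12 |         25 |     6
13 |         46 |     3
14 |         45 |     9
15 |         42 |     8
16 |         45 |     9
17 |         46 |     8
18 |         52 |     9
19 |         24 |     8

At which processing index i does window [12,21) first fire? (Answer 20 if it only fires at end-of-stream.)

i=0 t=9 v=3: → [8,17),[6,15),[4,13),[2,11); WM=6
i=1 t=10 v=8: → [10,19),[8,17),[6,15),[4,13),[2,11); WM=7
i=2 t=12 v=9: → [12,21),[10,19),[8,17),[6,15),[4,13); WM=9
i=3 t=13 v=5: → [12,21),[10,19),[8,17),[6,15); WM=10
i=4 t=13 v=8: → [12,21),[10,19),[8,17),[6,15); WM=10
i=5 t=14 v=9: → [14,23),[12,21),[10,19),[8,17),[6,15); WM=11; [2,11) fires=2
i=6 t=22 v=7: → [22,31),[20,29),[18,27),[16,25),[14,23); WM=19; [4,13) fires=3 [6,15) fires=6 [8,17) fires=6 [10,19) fires=5
i=7 t=23 v=9: → [22,31),[20,29),[18,27),[16,25); WM=20
i=8 t=18 v=4: → [18,27),[16,25),[14,23),[12,21),[10,19); WM=20
i=9 t=25 v=7: → [24,33),[22,31),[20,29),[18,27); WM=22; [12,21) fires=5
i=10 t=25 v=1: → [24,33),[22,31),[20,29),[18,27); WM=22
i=11 t=38 v=6: → [38,47),[36,45),[34,43),[32,41),[30,39); WM=35; [14,23) fires=3 [16,25) fires=3 [18,27) fires=5 [20,29) fires=4 [22,31) fires=4 [24,33) fires=2
i=12 t=25 v=6: DROP (t<35-3); WM=35
i=13 t=46 v=3: → [46,55),[44,53),[42,51),[40,49),[38,47); WM=43; [30,39) fires=1 [32,41) fires=1 [34,43) fires=1
i=14 t=45 v=9: → [44,53),[42,51),[40,49),[38,47); WM=43
i=15 t=42 v=8: → [42,51),[40,49),[38,47),[36,45),[34,43); WM=43
i=16 t=45 v=9: → [44,53),[42,51),[40,49),[38,47); WM=43
i=17 t=46 v=8: → [46,55),[44,53),[42,51),[40,49),[38,47); WM=43
i=18 t=52 v=9: → [52,61),[50,59),[48,57),[46,55),[44,53); WM=49; [36,45) fires=2 [38,47) fires=6 [40,49) fires=5
i=19 t=24 v=8: DROP (t<49-3); WM=49

9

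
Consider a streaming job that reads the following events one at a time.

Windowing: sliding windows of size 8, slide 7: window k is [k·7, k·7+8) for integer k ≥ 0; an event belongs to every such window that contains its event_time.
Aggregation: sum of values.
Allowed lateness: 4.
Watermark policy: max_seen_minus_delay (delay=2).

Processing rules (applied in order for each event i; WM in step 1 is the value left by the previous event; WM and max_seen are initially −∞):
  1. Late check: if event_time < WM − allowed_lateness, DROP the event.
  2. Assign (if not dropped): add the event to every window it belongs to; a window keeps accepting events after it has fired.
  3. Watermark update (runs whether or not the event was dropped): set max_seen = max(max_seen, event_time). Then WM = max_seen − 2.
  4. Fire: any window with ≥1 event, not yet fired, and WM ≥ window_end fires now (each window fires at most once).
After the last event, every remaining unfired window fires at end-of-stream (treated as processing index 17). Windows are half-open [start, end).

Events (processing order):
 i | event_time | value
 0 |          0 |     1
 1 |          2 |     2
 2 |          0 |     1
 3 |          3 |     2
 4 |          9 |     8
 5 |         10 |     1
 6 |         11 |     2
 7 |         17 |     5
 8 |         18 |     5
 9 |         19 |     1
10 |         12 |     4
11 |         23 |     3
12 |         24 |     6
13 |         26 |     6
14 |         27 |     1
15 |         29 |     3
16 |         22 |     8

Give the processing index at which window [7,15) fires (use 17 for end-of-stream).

7

i=0 t=0 v=1: → [0,8); WM=-2
i=1 t=2 v=2: → [0,8); WM=0
i=2 t=0 v=1: → [0,8); WM=0
i=3 t=3 v=2: → [0,8); WM=1
i=4 t=9 v=8: → [7,15); WM=7
i=5 t=10 v=1: → [7,15); WM=8; [0,8) fires=6
i=6 t=11 v=2: → [7,15); WM=9
i=7 t=17 v=5: → [14,22); WM=15; [7,15) fires=11
i=8 t=18 v=5: → [14,22); WM=16
i=9 t=19 v=1: → [14,22); WM=17
i=10 t=12 v=4: DROP (t<17-4); WM=17
i=11 t=23 v=3: → [21,29); WM=21
i=12 t=24 v=6: → [21,29); WM=22; [14,22) fires=11
i=13 t=26 v=6: → [21,29); WM=24
i=14 t=27 v=1: → [21,29); WM=25
i=15 t=29 v=3: → [28,36); WM=27
i=16 t=22 v=8: DROP (t<27-4); WM=27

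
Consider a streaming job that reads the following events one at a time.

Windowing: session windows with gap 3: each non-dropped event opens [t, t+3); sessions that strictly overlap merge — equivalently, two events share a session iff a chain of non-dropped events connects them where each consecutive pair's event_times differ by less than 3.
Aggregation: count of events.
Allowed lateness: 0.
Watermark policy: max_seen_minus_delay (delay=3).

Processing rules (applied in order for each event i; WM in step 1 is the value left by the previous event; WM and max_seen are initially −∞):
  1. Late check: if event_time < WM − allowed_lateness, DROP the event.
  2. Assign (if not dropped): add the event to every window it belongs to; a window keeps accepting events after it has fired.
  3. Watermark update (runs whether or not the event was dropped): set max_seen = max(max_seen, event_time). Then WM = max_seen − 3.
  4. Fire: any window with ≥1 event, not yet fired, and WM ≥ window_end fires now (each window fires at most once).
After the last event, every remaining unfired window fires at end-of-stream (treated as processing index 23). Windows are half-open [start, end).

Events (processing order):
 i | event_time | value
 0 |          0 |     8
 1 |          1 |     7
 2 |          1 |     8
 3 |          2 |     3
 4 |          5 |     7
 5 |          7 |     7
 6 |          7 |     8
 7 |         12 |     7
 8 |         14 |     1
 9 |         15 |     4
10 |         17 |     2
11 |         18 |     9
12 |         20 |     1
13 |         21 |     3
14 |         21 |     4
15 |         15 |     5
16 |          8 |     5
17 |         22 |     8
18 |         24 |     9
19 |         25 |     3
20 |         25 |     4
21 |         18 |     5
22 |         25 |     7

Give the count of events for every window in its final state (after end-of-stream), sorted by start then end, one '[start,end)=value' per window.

i=0 t=0 v=8: → [0,3); WM=-3
i=1 t=1 v=7: → [0,4); WM=-2
i=2 t=1 v=8: → [0,4); WM=-2
i=3 t=2 v=3: → [0,5); WM=-1
i=4 t=5 v=7: → [5,8); WM=2
i=5 t=7 v=7: → [5,10); WM=4
i=6 t=7 v=8: → [5,10); WM=4
i=7 t=12 v=7: → [12,15); WM=9
i=8 t=14 v=1: → [12,17); WM=11
i=9 t=15 v=4: → [12,18); WM=12
i=10 t=17 v=2: → [12,20); WM=14
i=11 t=18 v=9: → [12,21); WM=15
i=12 t=20 v=1: → [12,23); WM=17
i=13 t=21 v=3: → [12,24); WM=18
i=14 t=21 v=4: → [12,24); WM=18
i=15 t=15 v=5: DROP (t<18-0); WM=18
i=16 t=8 v=5: DROP (t<18-0); WM=18
i=17 t=22 v=8: → [12,25); WM=19
i=18 t=24 v=9: → [12,27); WM=21
i=19 t=25 v=3: → [12,28); WM=22
i=20 t=25 v=4: → [12,28); WM=22
i=21 t=18 v=5: DROP (t<22-0); WM=22
i=22 t=25 v=7: → [12,28); WM=22

[0,5)=4 [5,10)=3 [12,28)=13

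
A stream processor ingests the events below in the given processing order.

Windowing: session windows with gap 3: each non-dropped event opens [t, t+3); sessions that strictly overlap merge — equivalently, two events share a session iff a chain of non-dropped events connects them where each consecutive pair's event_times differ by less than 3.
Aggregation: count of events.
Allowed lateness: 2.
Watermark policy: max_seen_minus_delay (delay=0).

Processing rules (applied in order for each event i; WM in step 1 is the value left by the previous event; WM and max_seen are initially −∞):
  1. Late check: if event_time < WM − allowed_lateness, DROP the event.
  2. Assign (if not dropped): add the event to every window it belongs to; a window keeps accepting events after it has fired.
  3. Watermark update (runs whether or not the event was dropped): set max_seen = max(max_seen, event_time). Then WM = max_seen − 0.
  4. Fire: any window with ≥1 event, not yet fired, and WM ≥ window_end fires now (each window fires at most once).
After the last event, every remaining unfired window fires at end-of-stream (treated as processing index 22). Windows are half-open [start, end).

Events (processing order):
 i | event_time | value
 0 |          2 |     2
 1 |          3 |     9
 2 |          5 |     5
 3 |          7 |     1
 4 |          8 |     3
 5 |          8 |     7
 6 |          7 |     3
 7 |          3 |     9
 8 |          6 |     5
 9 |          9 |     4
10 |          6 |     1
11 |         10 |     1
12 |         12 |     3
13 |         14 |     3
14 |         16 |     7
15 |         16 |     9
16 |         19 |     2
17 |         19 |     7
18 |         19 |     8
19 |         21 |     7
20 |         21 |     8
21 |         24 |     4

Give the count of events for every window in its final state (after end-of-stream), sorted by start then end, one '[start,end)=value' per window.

i=0 t=2 v=2: → [2,5); WM=2
i=1 t=3 v=9: → [2,6); WM=3
i=2 t=5 v=5: → [2,8); WM=5
i=3 t=7 v=1: → [2,10); WM=7
i=4 t=8 v=3: → [2,11); WM=8
i=5 t=8 v=7: → [2,11); WM=8
i=6 t=7 v=3: → [2,11); WM=8
i=7 t=3 v=9: DROP (t<8-2); WM=8
i=8 t=6 v=5: → [2,11); WM=8
i=9 t=9 v=4: → [2,12); WM=9
i=10 t=6 v=1: DROP (t<9-2); WM=9
i=11 t=10 v=1: → [2,13); WM=10
i=12 t=12 v=3: → [2,15); WM=12
i=13 t=14 v=3: → [2,17); WM=14
i=14 t=16 v=7: → [2,19); WM=16
i=15 t=16 v=9: → [2,19); WM=16
i=16 t=19 v=2: → [19,22); WM=19
i=17 t=19 v=7: → [19,22); WM=19
i=18 t=19 v=8: → [19,22); WM=19
i=19 t=21 v=7: → [19,24); WM=21
i=20 t=21 v=8: → [19,24); WM=21
i=21 t=24 v=4: → [24,27); WM=24

[2,19)=14 [19,24)=5 [24,27)=1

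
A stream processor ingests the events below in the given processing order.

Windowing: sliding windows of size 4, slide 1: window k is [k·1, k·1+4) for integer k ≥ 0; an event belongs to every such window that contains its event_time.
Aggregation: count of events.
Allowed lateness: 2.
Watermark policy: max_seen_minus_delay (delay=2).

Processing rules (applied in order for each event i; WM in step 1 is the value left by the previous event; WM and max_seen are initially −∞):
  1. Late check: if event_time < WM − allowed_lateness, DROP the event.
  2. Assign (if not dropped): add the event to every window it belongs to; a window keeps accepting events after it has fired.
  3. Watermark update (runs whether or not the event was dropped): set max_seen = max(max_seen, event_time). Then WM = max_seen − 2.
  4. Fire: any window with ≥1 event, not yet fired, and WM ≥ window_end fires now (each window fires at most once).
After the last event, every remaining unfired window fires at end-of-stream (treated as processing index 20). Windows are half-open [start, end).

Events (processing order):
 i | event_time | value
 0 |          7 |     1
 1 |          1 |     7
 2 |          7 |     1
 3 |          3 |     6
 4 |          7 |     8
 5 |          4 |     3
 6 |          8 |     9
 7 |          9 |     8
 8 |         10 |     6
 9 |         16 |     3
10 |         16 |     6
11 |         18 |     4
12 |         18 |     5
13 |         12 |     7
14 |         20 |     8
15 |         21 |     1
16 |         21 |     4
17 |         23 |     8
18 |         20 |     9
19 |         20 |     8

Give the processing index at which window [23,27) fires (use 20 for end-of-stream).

i=0 t=7 v=1: → [7,11),[6,10),[5,9),[4,8); WM=5
i=1 t=1 v=7: DROP (t<5-2); WM=5
i=2 t=7 v=1: → [7,11),[6,10),[5,9),[4,8); WM=5
i=3 t=3 v=6: → [3,7),[2,6),[1,5),[0,4); WM=5; [0,4) fires=1 [1,5) fires=1
i=4 t=7 v=8: → [7,11),[6,10),[5,9),[4,8); WM=5
i=5 t=4 v=3: → [4,8),[3,7),[2,6),[1,5); WM=5
i=6 t=8 v=9: → [8,12),[7,11),[6,10),[5,9); WM=6; [2,6) fires=2
i=7 t=9 v=8: → [9,13),[8,12),[7,11),[6,10); WM=7; [3,7) fires=2
i=8 t=10 v=6: → [10,14),[9,13),[8,12),[7,11); WM=8; [4,8) fires=4
i=9 t=16 v=3: → [16,20),[15,19),[14,18),[13,17); WM=14; [5,9) fires=4 [6,10) fires=5 [7,11) fires=6 [8,12) fires=3 [9,13) fires=2 [10,14) fires=1
i=10 t=16 v=6: → [16,20),[15,19),[14,18),[13,17); WM=14
i=11 t=18 v=4: → [18,22),[17,21),[16,20),[15,19); WM=16
i=12 t=18 v=5: → [18,22),[17,21),[16,20),[15,19); WM=16
i=13 t=12 v=7: DROP (t<16-2); WM=16
i=14 t=20 v=8: → [20,24),[19,23),[18,22),[17,21); WM=18; [13,17) fires=2 [14,18) fires=2
i=15 t=21 v=1: → [21,25),[20,24),[19,23),[18,22); WM=19; [15,19) fires=4
i=16 t=21 v=4: → [21,25),[20,24),[19,23),[18,22); WM=19
i=17 t=23 v=8: → [23,27),[22,26),[21,25),[20,24); WM=21; [16,20) fires=4 [17,21) fires=3
i=18 t=20 v=9: → [20,24),[19,23),[18,22),[17,21); WM=21
i=19 t=20 v=8: → [20,24),[19,23),[18,22),[17,21); WM=21

20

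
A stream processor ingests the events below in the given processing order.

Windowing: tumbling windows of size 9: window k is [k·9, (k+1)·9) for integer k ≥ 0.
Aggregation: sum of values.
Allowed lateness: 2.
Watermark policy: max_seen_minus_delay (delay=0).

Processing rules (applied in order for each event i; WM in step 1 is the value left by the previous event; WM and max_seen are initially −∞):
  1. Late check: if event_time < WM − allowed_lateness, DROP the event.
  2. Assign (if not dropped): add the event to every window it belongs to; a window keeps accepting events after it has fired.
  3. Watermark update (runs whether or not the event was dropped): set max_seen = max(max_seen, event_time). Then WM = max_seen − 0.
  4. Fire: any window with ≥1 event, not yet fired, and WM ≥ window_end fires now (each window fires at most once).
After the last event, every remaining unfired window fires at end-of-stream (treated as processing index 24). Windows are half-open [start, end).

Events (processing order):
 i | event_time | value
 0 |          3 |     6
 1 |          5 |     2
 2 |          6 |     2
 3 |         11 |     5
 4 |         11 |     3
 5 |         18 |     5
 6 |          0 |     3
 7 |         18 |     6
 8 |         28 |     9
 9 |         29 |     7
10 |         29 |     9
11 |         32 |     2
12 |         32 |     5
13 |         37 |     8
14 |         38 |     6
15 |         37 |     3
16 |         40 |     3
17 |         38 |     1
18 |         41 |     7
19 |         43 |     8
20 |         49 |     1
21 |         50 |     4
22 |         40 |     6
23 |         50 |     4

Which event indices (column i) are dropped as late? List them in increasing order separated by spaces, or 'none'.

i=0 t=3 v=6: → [0,9); WM=3
i=1 t=5 v=2: → [0,9); WM=5
i=2 t=6 v=2: → [0,9); WM=6
i=3 t=11 v=5: → [9,18); WM=11; [0,9) fires=10
i=4 t=11 v=3: → [9,18); WM=11
i=5 t=18 v=5: → [18,27); WM=18; [9,18) fires=8
i=6 t=0 v=3: DROP (t<18-2); WM=18
i=7 t=18 v=6: → [18,27); WM=18
i=8 t=28 v=9: → [27,36); WM=28; [18,27) fires=11
i=9 t=29 v=7: → [27,36); WM=29
i=10 t=29 v=9: → [27,36); WM=29
i=11 t=32 v=2: → [27,36); WM=32
i=12 t=32 v=5: → [27,36); WM=32
i=13 t=37 v=8: → [36,45); WM=37; [27,36) fires=32
i=14 t=38 v=6: → [36,45); WM=38
i=15 t=37 v=3: → [36,45); WM=38
i=16 t=40 v=3: → [36,45); WM=40
i=17 t=38 v=1: → [36,45); WM=40
i=18 t=41 v=7: → [36,45); WM=41
i=19 t=43 v=8: → [36,45); WM=43
i=20 t=49 v=1: → [45,54); WM=49; [36,45) fires=36
i=21 t=50 v=4: → [45,54); WM=50
i=22 t=40 v=6: DROP (t<50-2); WM=50
i=23 t=50 v=4: → [45,54); WM=50

6 22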